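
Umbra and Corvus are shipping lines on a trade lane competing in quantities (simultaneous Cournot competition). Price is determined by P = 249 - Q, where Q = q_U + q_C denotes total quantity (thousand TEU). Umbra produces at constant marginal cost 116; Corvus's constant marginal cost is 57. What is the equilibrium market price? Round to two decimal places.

140.67

Umbra's profit: π_U = (249 - Q)q_U - (116q_U). Setting ∂π_U/∂q_U = 0: 133 - 2q_U - (q_C) = 0.
Corvus's profit: π_C = (249 - Q)q_C - (57q_C). Setting ∂π_C/∂q_C = 0: 192 - 2q_C - (q_U) = 0.
So q_U = (133 - q_C)/2 and q_C = (192 - q_U)/2.
Substituting one into the other gives q_U = 74/3 and q_C = 251/3.
Total output Q = 325/3, so price P = 249 - 325/3 = 422/3.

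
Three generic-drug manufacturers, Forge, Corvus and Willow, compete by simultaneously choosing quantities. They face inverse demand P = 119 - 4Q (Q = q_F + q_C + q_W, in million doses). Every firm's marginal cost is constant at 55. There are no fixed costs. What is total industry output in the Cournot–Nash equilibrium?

12

Each firm earns π_i = (119 - 4Q)q_i - 55q_i.
Setting ∂π_i/∂q_i = 0 with rivals' quantities fixed: 64 - 8q_i - 4·Σ_{j≠i} q_j = 0.
By symmetry each firm produces the same amount; substituting Σ_{j≠i} q_j = 2q_i yields q_i = 64/16 = 4.
Total output Q = 4 + 4 + 4 = 12.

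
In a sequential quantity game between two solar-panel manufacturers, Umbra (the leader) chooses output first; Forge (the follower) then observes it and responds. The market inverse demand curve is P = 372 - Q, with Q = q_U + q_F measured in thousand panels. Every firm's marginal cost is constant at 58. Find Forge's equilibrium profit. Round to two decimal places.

6162.25

The follower Forge best-responds to any q_U: π_F = (372 - Q)q_F - 58q_F.
∂π_F/∂q_F = 314 - q_U - 2q_F = 0 gives the reaction function q_F = (314 - q_U)/2.
The leader anticipates this reaction. Substituting into P = 372 - Q gives P = 215 - (1/2)q_U, so π_U = (215 - (1/2)q_U)q_U - 58q_U.
Leader FOC: 157 - q_U = 0, so q_U = 157.
Then q_F = (314 - 157)/2 = 157/2.
Price P = 372 - 471/2 = 273/2.
Forge's profit: (273/2 - 58)·(157/2) = 6162.2500.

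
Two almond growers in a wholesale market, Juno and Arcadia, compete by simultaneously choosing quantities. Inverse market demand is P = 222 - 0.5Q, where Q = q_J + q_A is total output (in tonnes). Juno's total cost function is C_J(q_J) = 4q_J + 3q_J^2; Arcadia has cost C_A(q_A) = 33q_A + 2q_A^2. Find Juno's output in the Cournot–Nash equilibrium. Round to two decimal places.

28.65

Juno's profit: π_J = (222 - 0.5Q)q_J - (4q_J + 3q_J²). Setting ∂π_J/∂q_J = 0: 218 - 7q_J - (1/2)(q_A) = 0.
Arcadia's profit: π_A = (222 - 0.5Q)q_A - (33q_A + 2q_A²). Setting ∂π_A/∂q_A = 0: 189 - 5q_A - (1/2)(q_J) = 0.
So q_J = (218 - (1/2)q_A)/7 and q_A = (189 - (1/2)q_J)/5.
Substituting one into the other gives q_J = 28.6475 and q_A = 34.9353.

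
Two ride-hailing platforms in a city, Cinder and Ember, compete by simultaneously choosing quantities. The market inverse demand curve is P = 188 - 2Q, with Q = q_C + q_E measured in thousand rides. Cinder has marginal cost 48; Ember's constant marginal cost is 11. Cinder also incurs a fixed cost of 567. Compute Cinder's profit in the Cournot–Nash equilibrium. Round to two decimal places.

Cinder's profit: π_C = (188 - 2Q)q_C - (48q_C). Setting ∂π_C/∂q_C = 0: 140 - 4q_C - 2(q_E) = 0.
Ember's first-order condition: 177 - 4q_E - 2(q_C) = 0.
Best responses: q_C = (140 - 2q_E)/4, q_E = (177 - 2q_C)/4.
Substituting one into the other gives q_C = 103/6 and q_E = 107/3.
Price P = 188 - 2·(317/6) = 247/3.
Cinder's profit: (247/3 - 48)·(103/6) - 567 = 403/18.

22.39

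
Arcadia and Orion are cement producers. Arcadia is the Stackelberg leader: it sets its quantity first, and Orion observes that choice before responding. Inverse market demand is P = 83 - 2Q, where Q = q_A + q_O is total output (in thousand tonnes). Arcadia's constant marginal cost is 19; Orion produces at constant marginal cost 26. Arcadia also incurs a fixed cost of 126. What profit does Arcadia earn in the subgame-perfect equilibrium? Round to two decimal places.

189.06

The follower Orion best-responds to any q_A: π_O = (83 - 2Q)q_O - 26q_O.
Setting the follower's marginal profit to zero, 57 - 2q_A - 4q_O = 0, i.e. q_O = (57 - 2q_A)/4.
The leader anticipates this reaction. Substituting into P = 83 - 2Q gives P = 109/2 - q_A, so π_A = (109/2 - q_A)q_A - 19q_A.
Leader FOC: 71/2 - 2q_A = 0, so q_A = 71/4.
Then q_O = (57 - 2·(71/4))/4 = 43/8.
Price P = 83 - 2·(185/8) = 147/4.
Arcadia's profit: (147/4 - 19)·(71/4) - 126 = 189.0625.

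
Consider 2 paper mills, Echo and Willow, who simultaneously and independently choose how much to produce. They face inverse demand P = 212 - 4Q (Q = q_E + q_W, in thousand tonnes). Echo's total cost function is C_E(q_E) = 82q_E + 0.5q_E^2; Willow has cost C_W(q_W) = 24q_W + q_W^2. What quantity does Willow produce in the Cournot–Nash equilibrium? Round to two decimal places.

15.84

Echo's profit: π_E = (212 - 4Q)q_E - (82q_E + (1/2)q_E²). Setting ∂π_E/∂q_E = 0: 130 - 9q_E - 4(q_W) = 0.
Willow's profit: π_W = (212 - 4Q)q_W - (24q_W + q_W²). Setting ∂π_W/∂q_W = 0: 188 - 10q_W - 4(q_E) = 0.
So q_E = (130 - 4q_W)/9 and q_W = (188 - 4q_E)/10.
Solving the pair: q_E = 274/37, q_W = 586/37.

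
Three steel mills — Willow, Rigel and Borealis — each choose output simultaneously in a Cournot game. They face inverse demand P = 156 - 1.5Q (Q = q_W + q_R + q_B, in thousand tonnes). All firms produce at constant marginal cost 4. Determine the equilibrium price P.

A representative firm's profit is π_i = q_i(156 - 1.5Q) - 4q_i.
Setting ∂π_i/∂q_i = 0 with rivals' quantities fixed: 152 - 3q_i - (3/2)·Σ_{j≠i} q_j = 0.
With identical firms every q_j equals q_i, so Σ_{j≠i} q_j = 2q_i and 152 = 6q_i, giving q_i = 76/3.
Total output Q = 76, so price P = 156 - (3/2)·76 = 42.

42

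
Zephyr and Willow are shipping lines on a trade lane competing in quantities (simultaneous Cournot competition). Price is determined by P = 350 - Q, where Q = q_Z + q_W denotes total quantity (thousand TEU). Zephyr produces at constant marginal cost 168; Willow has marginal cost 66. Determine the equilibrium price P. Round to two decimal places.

194.67

Zephyr's profit: π_Z = (350 - Q)q_Z - (168q_Z). Setting ∂π_Z/∂q_Z = 0: 182 - 2q_Z - (q_W) = 0.
Willow's first-order condition: 284 - 2q_W - (q_Z) = 0.
So q_Z = (182 - q_W)/2 and q_W = (284 - q_Z)/2.
Solving the pair: q_Z = 80/3, q_W = 386/3.
Total output Q = 466/3, so price P = 350 - 466/3 = 584/3.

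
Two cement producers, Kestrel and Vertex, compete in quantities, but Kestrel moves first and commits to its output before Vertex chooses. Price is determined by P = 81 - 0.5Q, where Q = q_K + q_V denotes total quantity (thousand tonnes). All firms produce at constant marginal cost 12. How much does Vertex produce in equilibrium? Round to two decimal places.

Solve by backward induction. Given q_K, the follower Vertex maximises π_V = (81 - (1/2)q_K - (1/2)q_V)q_V - 12q_V.
∂π_V/∂q_V = 69 - (1/2)q_K - q_V = 0 gives the reaction function q_V = (69 - (1/2)q_K).
The leader anticipates this reaction. Substituting into P = 81 - 0.5Q gives P = 93/2 - (1/4)q_K, so π_K = (93/2 - (1/4)q_K)q_K - 12q_K.
Leader FOC: 69/2 - (1/2)q_K = 0, so q_K = 69.
Then q_V = (69 - (1/2)·69) = 69/2.

34.50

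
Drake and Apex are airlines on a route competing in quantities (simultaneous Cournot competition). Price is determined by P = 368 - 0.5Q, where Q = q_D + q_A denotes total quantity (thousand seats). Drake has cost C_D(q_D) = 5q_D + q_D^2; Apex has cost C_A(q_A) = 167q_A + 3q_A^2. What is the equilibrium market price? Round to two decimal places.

Drake's profit: π_D = (368 - 0.5Q)q_D - (5q_D + q_D²). Setting ∂π_D/∂q_D = 0: 363 - 3q_D - (1/2)(q_A) = 0.
Apex's first-order condition: 201 - 7q_A - (1/2)(q_D) = 0.
Best responses: q_D = (363 - (1/2)q_A)/3, q_A = (201 - (1/2)q_D)/7.
Solving the pair: q_D = 117.6145, q_A = 1686/83.
Total output Q = 137.9277, so price P = 368 - (1/2)·137.9277 = 299.0361.

299.04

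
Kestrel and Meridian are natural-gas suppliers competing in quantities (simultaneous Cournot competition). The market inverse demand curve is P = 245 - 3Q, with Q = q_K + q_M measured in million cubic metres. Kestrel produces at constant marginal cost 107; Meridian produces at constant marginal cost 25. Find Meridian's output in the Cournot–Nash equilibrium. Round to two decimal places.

33.56

Kestrel's profit: π_K = (245 - 3Q)q_K - (107q_K). Setting ∂π_K/∂q_K = 0: 138 - 6q_K - 3(q_M) = 0.
Meridian's first-order condition: 220 - 6q_M - 3(q_K) = 0.
So q_K = (138 - 3q_M)/6 and q_M = (220 - 3q_K)/6.
Substituting one into the other gives q_K = 56/9 and q_M = 302/9.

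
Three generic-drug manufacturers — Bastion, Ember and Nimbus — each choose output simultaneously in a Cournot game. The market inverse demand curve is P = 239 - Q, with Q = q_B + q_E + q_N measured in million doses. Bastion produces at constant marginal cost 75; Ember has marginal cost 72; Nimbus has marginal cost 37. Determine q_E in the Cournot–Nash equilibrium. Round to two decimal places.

33.75

Bastion's profit: π_B = (239 - Q)q_B - (75q_B). Setting ∂π_B/∂q_B = 0: 164 - 2q_B - (q_E + q_N) = 0.
Ember's first-order condition: 167 - 2q_E - (q_B + q_N) = 0.
Nimbus's profit: π_N = (239 - Q)q_N - (37q_N). Setting ∂π_N/∂q_N = 0: 202 - 2q_N - (q_B + q_E) = 0.
Adding the 3 conditions: 533 − 2Q − 2Q = 0, i.e. Q = 533/4.
Back-substituting: q_B = (164 − 533/4) = 123/4, q_E = (167 − 533/4) = 135/4, q_N = (202 − 533/4) = 275/4.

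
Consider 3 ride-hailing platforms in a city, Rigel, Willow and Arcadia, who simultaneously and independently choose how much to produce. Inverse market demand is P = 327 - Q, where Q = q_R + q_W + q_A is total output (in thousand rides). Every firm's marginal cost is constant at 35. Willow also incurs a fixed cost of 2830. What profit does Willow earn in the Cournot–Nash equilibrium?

A representative firm's profit is π_i = q_i(327 - Q) - 35q_i.
First-order condition (treating rivals' output as given): 292 - 2q_i - Σ_{j≠i} q_j = 0.
By symmetry each firm produces the same amount; substituting Σ_{j≠i} q_j = 2q_i yields q_i = 292/4 = 73.
Price P = 327 - 219 = 108.
Willow's profit: (108 - 35)·73 - 2830 = 2499.

2499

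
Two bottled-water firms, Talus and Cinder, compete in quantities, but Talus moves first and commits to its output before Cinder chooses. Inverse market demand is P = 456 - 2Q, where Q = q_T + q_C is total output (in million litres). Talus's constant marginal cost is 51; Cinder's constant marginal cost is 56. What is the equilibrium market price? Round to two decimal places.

Solve by backward induction. Given q_T, the follower Cinder maximises π_C = (456 - 2q_T - 2q_C)q_C - 56q_C.
Follower FOC: 400 - 2q_T - 4q_C = 0, so q_C(q_T) = (400 - 2q_T)/4.
The leader anticipates this reaction. Substituting into P = 456 - 2Q gives P = 256 - q_T, so π_T = (256 - q_T)q_T - 51q_T.
Maximising: ∂π_T/∂q_T = 205 - 2q_T = 0, giving q_T = 205/2.
Then q_C = (400 - 2·(205/2))/4 = 195/4.
Total output Q = 605/4, so price P = 456 - 2·(605/4) = 307/2.

153.50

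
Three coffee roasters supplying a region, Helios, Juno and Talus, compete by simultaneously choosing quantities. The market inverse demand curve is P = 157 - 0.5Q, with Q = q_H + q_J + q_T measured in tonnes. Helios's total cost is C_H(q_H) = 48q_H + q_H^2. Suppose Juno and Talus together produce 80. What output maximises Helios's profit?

With rivals' combined output fixed at 80, Helios's profit is π_H = (157 - (1/2)·80 - (1/2)q_H)q_H - (48q_H + q_H²) = (117 - (1/2)q_H)q_H - (48q_H + q_H²).
∂π_H/∂q_H = 69 - 3q_H = 0, so q_H = 23.

23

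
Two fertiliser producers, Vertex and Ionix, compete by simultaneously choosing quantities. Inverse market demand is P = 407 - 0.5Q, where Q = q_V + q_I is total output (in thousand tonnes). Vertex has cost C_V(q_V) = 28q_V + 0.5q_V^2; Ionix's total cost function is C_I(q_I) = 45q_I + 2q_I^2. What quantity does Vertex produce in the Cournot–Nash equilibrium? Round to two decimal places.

Vertex's profit: π_V = (407 - 0.5Q)q_V - (28q_V + (1/2)q_V²). Setting ∂π_V/∂q_V = 0: 379 - 2q_V - (1/2)(q_I) = 0.
Ionix's first-order condition: 362 - 5q_I - (1/2)(q_V) = 0.
So q_V = (379 - (1/2)q_I)/2 and q_I = (362 - (1/2)q_V)/5.
Solving the pair: q_V = 175.7949, q_I = 54.8205.

175.79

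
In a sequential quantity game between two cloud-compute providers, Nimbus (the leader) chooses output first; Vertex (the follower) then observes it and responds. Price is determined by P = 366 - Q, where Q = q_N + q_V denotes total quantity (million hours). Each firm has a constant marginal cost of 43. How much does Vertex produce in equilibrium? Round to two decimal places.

80.75

Solve by backward induction. Given q_N, the follower Vertex maximises π_V = (366 - q_N - q_V)q_V - 43q_V.
Follower FOC: 323 - q_N - 2q_V = 0, so q_V(q_N) = (323 - q_N)/2.
Nimbus substitutes q_V(q_N) into its own profit: π_N = q_N(366 - q_N - (323 - q_N)/2) - 43q_N = (409/2 - (1/2)q_N)q_N - 43q_N.
The leader's first-order condition 323/2 - q_N = 0 yields q_N = 323/2.
Then q_V = (323 - 323/2)/2 = 323/4.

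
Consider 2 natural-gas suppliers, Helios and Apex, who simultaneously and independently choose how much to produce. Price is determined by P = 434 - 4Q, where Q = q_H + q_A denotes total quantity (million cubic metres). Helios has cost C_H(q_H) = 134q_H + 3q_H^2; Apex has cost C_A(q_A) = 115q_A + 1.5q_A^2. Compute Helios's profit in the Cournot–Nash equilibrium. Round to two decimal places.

1505.78

Helios's profit: π_H = (434 - 4Q)q_H - (134q_H + 3q_H²). Setting ∂π_H/∂q_H = 0: 300 - 14q_H - 4(q_A) = 0.
Apex's profit: π_A = (434 - 4Q)q_A - (115q_A + (3/2)q_A²). Setting ∂π_A/∂q_A = 0: 319 - 11q_A - 4(q_H) = 0.
Rearranging gives the reaction functions q_H = (300 - 4q_A)/14 and q_A = (319 - 4q_H)/11.
Solving the pair: q_H = 44/3, q_A = 71/3.
Price P = 434 - 4·(115/3) = 842/3.
Helios's profit: (842/3)·(44/3) - 134·(44/3) - 3(44/3)² = 1505.7778.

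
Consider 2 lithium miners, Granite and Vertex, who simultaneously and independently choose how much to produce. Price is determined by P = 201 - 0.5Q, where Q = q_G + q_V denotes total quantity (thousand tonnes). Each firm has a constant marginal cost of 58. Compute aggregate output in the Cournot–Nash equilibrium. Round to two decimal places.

190.67

Each firm earns π_i = (201 - 0.5Q)q_i - 58q_i.
Setting ∂π_i/∂q_i = 0 with rivals' quantities fixed: 143 - q_i - (1/2)q_j = 0.
By symmetry each firm produces the same amount; substituting q_j = q_i yields q_i = 143/(3/2) = 286/3.
Total output Q = 286/3 + 286/3 = 572/3.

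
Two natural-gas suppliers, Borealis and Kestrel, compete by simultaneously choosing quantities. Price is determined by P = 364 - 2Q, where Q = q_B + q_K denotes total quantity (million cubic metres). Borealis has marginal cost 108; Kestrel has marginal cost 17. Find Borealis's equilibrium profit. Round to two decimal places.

1512.50

Borealis's profit: π_B = (364 - 2Q)q_B - (108q_B). Setting ∂π_B/∂q_B = 0: 256 - 4q_B - 2(q_K) = 0.
Kestrel's first-order condition: 347 - 4q_K - 2(q_B) = 0.
So q_B = (256 - 2q_K)/4 and q_K = (347 - 2q_B)/4.
Substituting one into the other gives q_B = 55/2 and q_K = 73.
Price P = 364 - 2·(201/2) = 163.
Borealis's profit: (163 - 108)·(55/2) = 1512.5000.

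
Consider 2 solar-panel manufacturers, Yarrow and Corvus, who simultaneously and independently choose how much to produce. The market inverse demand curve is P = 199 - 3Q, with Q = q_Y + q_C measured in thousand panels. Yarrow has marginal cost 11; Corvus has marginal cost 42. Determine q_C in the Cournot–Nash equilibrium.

14

Yarrow's profit: π_Y = (199 - 3Q)q_Y - (11q_Y). Setting ∂π_Y/∂q_Y = 0: 188 - 6q_Y - 3(q_C) = 0.
Corvus's first-order condition: 157 - 6q_C - 3(q_Y) = 0.
Best responses: q_Y = (188 - 3q_C)/6, q_C = (157 - 3q_Y)/6.
Substituting one into the other gives q_Y = 73/3 and q_C = 14.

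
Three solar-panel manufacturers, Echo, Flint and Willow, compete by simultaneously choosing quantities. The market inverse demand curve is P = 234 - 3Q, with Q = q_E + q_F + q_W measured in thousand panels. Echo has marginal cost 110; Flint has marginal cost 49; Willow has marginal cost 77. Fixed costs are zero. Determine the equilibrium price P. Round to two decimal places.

117.50

Echo's profit: π_E = (234 - 3Q)q_E - (110q_E). Setting ∂π_E/∂q_E = 0: 124 - 6q_E - 3(q_F + q_W) = 0.
Flint's first-order condition: 185 - 6q_F - 3(q_E + q_W) = 0.
Willow's profit: π_W = (234 - 3Q)q_W - (77q_W). Setting ∂π_W/∂q_W = 0: 157 - 6q_W - 3(q_E + q_F) = 0.
Summing all 3 equations gives 466 − 12Q = 0, hence Q = 233/6.
Back-substituting: q_E = (124 − 233/2)/3 = 5/2, q_F = (185 − 233/2)/3 = 137/6, q_W = (157 − 233/2)/3 = 27/2.
Total output Q = 233/6, so price P = 234 - 3·(233/6) = 235/2.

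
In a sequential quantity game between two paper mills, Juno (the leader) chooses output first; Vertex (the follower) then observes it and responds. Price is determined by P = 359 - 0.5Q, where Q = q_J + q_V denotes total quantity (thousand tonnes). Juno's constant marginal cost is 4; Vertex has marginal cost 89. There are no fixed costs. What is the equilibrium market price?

114

Solve by backward induction. Given q_J, the follower Vertex maximises π_V = (359 - (1/2)q_J - (1/2)q_V)q_V - 89q_V.
∂π_V/∂q_V = 270 - (1/2)q_J - q_V = 0 gives the reaction function q_V = (270 - (1/2)q_J).
Juno substitutes q_V(q_J) into its own profit: π_J = q_J(359 - (1/2)q_J - (270 - (1/2)q_J)/2) - 4q_J = (224 - (1/4)q_J)q_J - 4q_J.
Maximising: ∂π_J/∂q_J = 220 - (1/2)q_J = 0, giving q_J = 440.
Then q_V = (270 - (1/2)·440) = 50.
Total output Q = 490, so price P = 359 - (1/2)·490 = 114.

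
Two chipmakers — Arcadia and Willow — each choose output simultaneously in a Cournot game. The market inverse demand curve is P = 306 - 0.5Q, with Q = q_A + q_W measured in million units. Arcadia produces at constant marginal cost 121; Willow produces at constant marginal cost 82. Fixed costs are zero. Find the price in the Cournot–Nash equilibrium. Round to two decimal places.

Arcadia's profit: π_A = (306 - 0.5Q)q_A - (121q_A). Setting ∂π_A/∂q_A = 0: 185 - q_A - (1/2)(q_W) = 0.
Willow's profit: π_W = (306 - 0.5Q)q_W - (82q_W). Setting ∂π_W/∂q_W = 0: 224 - q_W - (1/2)(q_A) = 0.
So q_A = (185 - (1/2)q_W) and q_W = (224 - (1/2)q_A).
Substituting one into the other gives q_A = 292/3 and q_W = 526/3.
Total output Q = 818/3, so price P = 306 - (1/2)·(818/3) = 509/3.

169.67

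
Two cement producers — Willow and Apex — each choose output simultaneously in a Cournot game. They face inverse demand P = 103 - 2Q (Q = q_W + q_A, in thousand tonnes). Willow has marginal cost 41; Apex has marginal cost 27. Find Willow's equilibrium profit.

Willow's profit: π_W = (103 - 2Q)q_W - (41q_W). Setting ∂π_W/∂q_W = 0: 62 - 4q_W - 2(q_A) = 0.
Apex's first-order condition: 76 - 4q_A - 2(q_W) = 0.
Best responses: q_W = (62 - 2q_A)/4, q_A = (76 - 2q_W)/4.
Solving the pair: q_W = 8, q_A = 15.
Price P = 103 - 2·23 = 57.
Willow's profit: (57 - 41)·8 = 128.

128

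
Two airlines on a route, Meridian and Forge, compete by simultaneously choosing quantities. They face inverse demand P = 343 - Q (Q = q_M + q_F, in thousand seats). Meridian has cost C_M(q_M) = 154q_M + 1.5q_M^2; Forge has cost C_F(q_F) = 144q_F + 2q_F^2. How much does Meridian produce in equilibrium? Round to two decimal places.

Meridian's profit: π_M = (343 - Q)q_M - (154q_M + (3/2)q_M²). Setting ∂π_M/∂q_M = 0: 189 - 5q_M - (q_F) = 0.
Forge's profit: π_F = (343 - Q)q_F - (144q_F + 2q_F²). Setting ∂π_F/∂q_F = 0: 199 - 6q_F - (q_M) = 0.
Best responses: q_M = (189 - q_F)/5, q_F = (199 - q_M)/6.
Substituting one into the other gives q_M = 935/29 and q_F = 806/29.

32.24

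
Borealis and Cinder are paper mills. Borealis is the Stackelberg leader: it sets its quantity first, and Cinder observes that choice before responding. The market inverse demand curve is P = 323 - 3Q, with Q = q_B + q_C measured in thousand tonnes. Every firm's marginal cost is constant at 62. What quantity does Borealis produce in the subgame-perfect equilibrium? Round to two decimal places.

The follower Cinder best-responds to any q_B: π_C = (323 - 3Q)q_C - 62q_C.
Setting the follower's marginal profit to zero, 261 - 3q_B - 6q_C = 0, i.e. q_C = (261 - 3q_B)/6.
Borealis substitutes q_C(q_B) into its own profit: π_B = q_B(323 - 3q_B - (261 - 3q_B)/2) - 62q_B = (385/2 - (3/2)q_B)q_B - 62q_B.
Leader FOC: 261/2 - 3q_B = 0, so q_B = 87/2.
Then q_C = (261 - 3·(87/2))/6 = 87/4.

43.50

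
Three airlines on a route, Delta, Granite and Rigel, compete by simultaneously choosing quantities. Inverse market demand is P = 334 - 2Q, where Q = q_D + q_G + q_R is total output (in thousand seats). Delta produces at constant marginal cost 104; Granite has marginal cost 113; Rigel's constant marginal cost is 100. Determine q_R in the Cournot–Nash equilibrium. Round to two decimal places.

Delta's profit: π_D = (334 - 2Q)q_D - (104q_D). Setting ∂π_D/∂q_D = 0: 230 - 4q_D - 2(q_G + q_R) = 0.
Granite's profit: π_G = (334 - 2Q)q_G - (113q_G). Setting ∂π_G/∂q_G = 0: 221 - 4q_G - 2(q_D + q_R) = 0.
Rigel's profit: π_R = (334 - 2Q)q_R - (100q_R). Setting ∂π_R/∂q_R = 0: 234 - 4q_R - 2(q_D + q_G) = 0.
Adding the 3 first-order conditions: 685 − 8Q = 0, so Q = 685/8.
Back-substituting: q_D = (230 − 685/4)/2 = 235/8, q_G = (221 − 685/4)/2 = 199/8, q_R = (234 − 685/4)/2 = 251/8.

31.38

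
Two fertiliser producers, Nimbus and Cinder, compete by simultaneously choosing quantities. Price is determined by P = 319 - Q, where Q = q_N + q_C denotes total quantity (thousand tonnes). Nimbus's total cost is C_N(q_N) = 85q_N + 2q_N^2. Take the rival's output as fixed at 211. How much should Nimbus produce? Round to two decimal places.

3.83

With the rival's output fixed at 211, Nimbus's profit is π_N = (319 - 211 - q_N)q_N - (85q_N + 2q_N²) = (108 - q_N)q_N - (85q_N + 2q_N²).
∂π_N/∂q_N = 23 - 6q_N = 0, so q_N = 23/6.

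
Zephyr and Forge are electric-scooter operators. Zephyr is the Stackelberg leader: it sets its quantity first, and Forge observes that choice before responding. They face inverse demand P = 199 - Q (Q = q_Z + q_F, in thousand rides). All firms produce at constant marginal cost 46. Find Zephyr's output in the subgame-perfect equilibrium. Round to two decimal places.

The follower Forge best-responds to any q_Z: π_F = (199 - Q)q_F - 46q_F.
∂π_F/∂q_F = 153 - q_Z - 2q_F = 0 gives the reaction function q_F = (153 - q_Z)/2.
Zephyr substitutes q_F(q_Z) into its own profit: π_Z = q_Z(199 - q_Z - (153 - q_Z)/2) - 46q_Z = (245/2 - (1/2)q_Z)q_Z - 46q_Z.
Leader FOC: 153/2 - q_Z = 0, so q_Z = 153/2.
Then q_F = (153 - 153/2)/2 = 153/4.

76.50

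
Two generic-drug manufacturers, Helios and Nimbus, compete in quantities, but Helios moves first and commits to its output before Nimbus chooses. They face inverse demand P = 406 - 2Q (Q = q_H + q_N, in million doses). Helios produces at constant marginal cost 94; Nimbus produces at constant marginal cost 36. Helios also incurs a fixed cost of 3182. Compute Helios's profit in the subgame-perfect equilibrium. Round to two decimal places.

Solve by backward induction. Given q_H, the follower Nimbus maximises π_N = (406 - 2q_H - 2q_N)q_N - 36q_N.
Setting the follower's marginal profit to zero, 370 - 2q_H - 4q_N = 0, i.e. q_N = (370 - 2q_H)/4.
The leader anticipates this reaction. Substituting into P = 406 - 2Q gives P = 221 - q_H, so π_H = (221 - q_H)q_H - 94q_H.
Leader FOC: 127 - 2q_H = 0, so q_H = 127/2.
Then q_N = (370 - 2·(127/2))/4 = 243/4.
Price P = 406 - 2·(497/4) = 315/2.
Helios's profit: (315/2 - 94)·(127/2) - 3182 = 850.2500.

850.25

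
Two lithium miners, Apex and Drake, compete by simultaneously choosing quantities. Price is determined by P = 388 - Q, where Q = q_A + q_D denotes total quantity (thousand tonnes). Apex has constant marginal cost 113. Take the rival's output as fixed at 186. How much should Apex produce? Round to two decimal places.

44.50

With the rival's output fixed at 186, Apex's profit is π_A = (388 - 186 - q_A)q_A - (113q_A) = (202 - q_A)q_A - (113q_A).
∂π_A/∂q_A = 89 - 2q_A = 0, so q_A = 89/2.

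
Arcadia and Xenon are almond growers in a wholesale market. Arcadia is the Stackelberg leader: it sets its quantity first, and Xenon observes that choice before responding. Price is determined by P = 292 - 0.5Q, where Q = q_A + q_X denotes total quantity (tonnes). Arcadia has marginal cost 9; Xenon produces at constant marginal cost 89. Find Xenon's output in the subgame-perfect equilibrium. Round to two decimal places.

21.50

The follower Xenon best-responds to any q_A: π_X = (292 - 0.5Q)q_X - 89q_X.
Setting the follower's marginal profit to zero, 203 - (1/2)q_A - q_X = 0, i.e. q_X = (203 - (1/2)q_A).
The leader anticipates this reaction. Substituting into P = 292 - 0.5Q gives P = 381/2 - (1/4)q_A, so π_A = (381/2 - (1/4)q_A)q_A - 9q_A.
Maximising: ∂π_A/∂q_A = 363/2 - (1/2)q_A = 0, giving q_A = 363.
Then q_X = (203 - (1/2)·363) = 43/2.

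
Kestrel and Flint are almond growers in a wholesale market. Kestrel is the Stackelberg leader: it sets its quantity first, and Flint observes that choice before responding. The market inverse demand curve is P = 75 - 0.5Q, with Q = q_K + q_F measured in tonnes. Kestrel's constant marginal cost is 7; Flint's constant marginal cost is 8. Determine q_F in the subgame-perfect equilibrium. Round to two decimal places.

The follower Flint best-responds to any q_K: π_F = (75 - 0.5Q)q_F - 8q_F.
∂π_F/∂q_F = 67 - (1/2)q_K - q_F = 0 gives the reaction function q_F = (67 - (1/2)q_K).
Kestrel substitutes q_F(q_K) into its own profit: π_K = q_K(75 - (1/2)q_K - (67 - (1/2)q_K)/2) - 7q_K = (83/2 - (1/4)q_K)q_K - 7q_K.
Maximising: ∂π_K/∂q_K = 69/2 - (1/2)q_K = 0, giving q_K = 69.
Then q_F = (67 - (1/2)·69) = 65/2.

32.50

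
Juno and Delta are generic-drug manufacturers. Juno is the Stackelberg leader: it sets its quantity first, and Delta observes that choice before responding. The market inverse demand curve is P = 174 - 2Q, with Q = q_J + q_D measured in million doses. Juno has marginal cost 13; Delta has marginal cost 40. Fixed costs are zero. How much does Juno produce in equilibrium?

47

The follower Delta best-responds to any q_J: π_D = (174 - 2Q)q_D - 40q_D.
Follower FOC: 134 - 2q_J - 4q_D = 0, so q_D(q_J) = (134 - 2q_J)/4.
The leader anticipates this reaction. Substituting into P = 174 - 2Q gives P = 107 - q_J, so π_J = (107 - q_J)q_J - 13q_J.
Leader FOC: 94 - 2q_J = 0, so q_J = 47.
Then q_D = (134 - 2·47)/4 = 10.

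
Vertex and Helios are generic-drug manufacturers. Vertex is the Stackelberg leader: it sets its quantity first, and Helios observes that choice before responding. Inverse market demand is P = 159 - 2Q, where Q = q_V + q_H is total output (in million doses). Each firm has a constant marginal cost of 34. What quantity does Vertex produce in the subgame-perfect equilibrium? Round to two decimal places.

31.25

The follower Helios best-responds to any q_V: π_H = (159 - 2Q)q_H - 34q_H.
∂π_H/∂q_H = 125 - 2q_V - 4q_H = 0 gives the reaction function q_H = (125 - 2q_V)/4.
The leader anticipates this reaction. Substituting into P = 159 - 2Q gives P = 193/2 - q_V, so π_V = (193/2 - q_V)q_V - 34q_V.
Leader FOC: 125/2 - 2q_V = 0, so q_V = 125/4.
Then q_H = (125 - 2·(125/4))/4 = 125/8.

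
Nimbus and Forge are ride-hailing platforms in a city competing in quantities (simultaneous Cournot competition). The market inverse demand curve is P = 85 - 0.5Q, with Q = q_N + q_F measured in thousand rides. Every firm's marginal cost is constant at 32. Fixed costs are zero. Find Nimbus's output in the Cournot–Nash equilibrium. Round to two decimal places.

Each firm earns π_i = (85 - 0.5Q)q_i - 32q_i.
Setting ∂π_i/∂q_i = 0 with rivals' quantities fixed: 53 - q_i - (1/2)q_j = 0.
By symmetry each firm produces the same amount; substituting q_j = q_i yields q_i = 53/(3/2) = 106/3.

35.33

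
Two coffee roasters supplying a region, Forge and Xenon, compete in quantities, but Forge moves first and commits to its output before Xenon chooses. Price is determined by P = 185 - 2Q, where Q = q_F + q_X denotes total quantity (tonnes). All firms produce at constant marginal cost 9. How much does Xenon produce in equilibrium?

Solve by backward induction. Given q_F, the follower Xenon maximises π_X = (185 - 2q_F - 2q_X)q_X - 9q_X.
∂π_X/∂q_X = 176 - 2q_F - 4q_X = 0 gives the reaction function q_X = (176 - 2q_F)/4.
The leader anticipates this reaction. Substituting into P = 185 - 2Q gives P = 97 - q_F, so π_F = (97 - q_F)q_F - 9q_F.
Maximising: ∂π_F/∂q_F = 88 - 2q_F = 0, giving q_F = 44.
Then q_X = (176 - 2·44)/4 = 22.

22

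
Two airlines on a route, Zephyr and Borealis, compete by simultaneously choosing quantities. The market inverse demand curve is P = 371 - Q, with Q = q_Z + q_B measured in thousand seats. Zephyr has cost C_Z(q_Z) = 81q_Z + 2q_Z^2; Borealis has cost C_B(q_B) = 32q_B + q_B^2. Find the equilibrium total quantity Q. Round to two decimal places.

Zephyr's profit: π_Z = (371 - Q)q_Z - (81q_Z + 2q_Z²). Setting ∂π_Z/∂q_Z = 0: 290 - 6q_Z - (q_B) = 0.
Borealis's profit: π_B = (371 - Q)q_B - (32q_B + q_B²). Setting ∂π_B/∂q_B = 0: 339 - 4q_B - (q_Z) = 0.
Best responses: q_Z = (290 - q_B)/6, q_B = (339 - q_Z)/4.
Solving the pair: q_Z = 821/23, q_B = 1744/23.
Total output Q = 821/23 + 1744/23 = 111.5217.

111.52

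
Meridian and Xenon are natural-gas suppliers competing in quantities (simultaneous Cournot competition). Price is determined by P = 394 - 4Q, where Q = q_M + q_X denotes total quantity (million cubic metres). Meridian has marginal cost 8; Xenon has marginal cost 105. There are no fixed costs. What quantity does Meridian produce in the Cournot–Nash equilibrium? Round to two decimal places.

40.25

Meridian's profit: π_M = (394 - 4Q)q_M - (8q_M). Setting ∂π_M/∂q_M = 0: 386 - 8q_M - 4(q_X) = 0.
Xenon's first-order condition: 289 - 8q_X - 4(q_M) = 0.
Rearranging gives the reaction functions q_M = (386 - 4q_X)/8 and q_X = (289 - 4q_M)/8.
Solving the pair: q_M = 161/4, q_X = 16.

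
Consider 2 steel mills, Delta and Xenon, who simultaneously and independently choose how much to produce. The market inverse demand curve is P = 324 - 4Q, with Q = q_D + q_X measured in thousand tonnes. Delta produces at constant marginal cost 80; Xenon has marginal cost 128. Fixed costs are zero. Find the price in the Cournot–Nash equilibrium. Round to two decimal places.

Delta's profit: π_D = (324 - 4Q)q_D - (80q_D). Setting ∂π_D/∂q_D = 0: 244 - 8q_D - 4(q_X) = 0.
Xenon's first-order condition: 196 - 8q_X - 4(q_D) = 0.
So q_D = (244 - 4q_X)/8 and q_X = (196 - 4q_D)/8.
Substituting one into the other gives q_D = 73/3 and q_X = 37/3.
Total output Q = 110/3, so price P = 324 - 4·(110/3) = 532/3.

177.33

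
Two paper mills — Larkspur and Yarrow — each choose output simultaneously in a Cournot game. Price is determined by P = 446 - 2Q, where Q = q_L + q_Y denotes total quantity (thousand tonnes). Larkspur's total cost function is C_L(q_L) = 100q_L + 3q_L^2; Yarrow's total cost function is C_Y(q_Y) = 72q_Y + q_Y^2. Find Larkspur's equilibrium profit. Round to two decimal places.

2811.84

Larkspur's profit: π_L = (446 - 2Q)q_L - (100q_L + 3q_L²). Setting ∂π_L/∂q_L = 0: 346 - 10q_L - 2(q_Y) = 0.
Yarrow's first-order condition: 374 - 6q_Y - 2(q_L) = 0.
Best responses: q_L = (346 - 2q_Y)/10, q_Y = (374 - 2q_L)/6.
Substituting one into the other gives q_L = 166/7 and q_Y = 381/7.
Price P = 446 - 2·(547/7) = 289.7143.
Larkspur's profit: 289.7143·(166/7) - 100·(166/7) - 3(166/7)² = 2811.8367.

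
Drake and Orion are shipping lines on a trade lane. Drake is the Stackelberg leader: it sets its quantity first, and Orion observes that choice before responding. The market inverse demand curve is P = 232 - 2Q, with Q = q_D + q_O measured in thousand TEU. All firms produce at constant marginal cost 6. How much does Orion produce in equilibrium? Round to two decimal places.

The follower Orion best-responds to any q_D: π_O = (232 - 2Q)q_O - 6q_O.
Setting the follower's marginal profit to zero, 226 - 2q_D - 4q_O = 0, i.e. q_O = (226 - 2q_D)/4.
Drake substitutes q_O(q_D) into its own profit: π_D = q_D(232 - 2q_D - (226 - 2q_D)/2) - 6q_D = (119 - q_D)q_D - 6q_D.
Maximising: ∂π_D/∂q_D = 113 - 2q_D = 0, giving q_D = 113/2.
Then q_O = (226 - 2·(113/2))/4 = 113/4.

28.25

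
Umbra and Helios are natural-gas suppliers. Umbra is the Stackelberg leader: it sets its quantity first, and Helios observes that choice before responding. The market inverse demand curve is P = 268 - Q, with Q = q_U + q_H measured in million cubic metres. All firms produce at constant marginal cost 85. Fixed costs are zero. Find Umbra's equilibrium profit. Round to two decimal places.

The follower Helios best-responds to any q_U: π_H = (268 - Q)q_H - 85q_H.
Follower FOC: 183 - q_U - 2q_H = 0, so q_H(q_U) = (183 - q_U)/2.
The leader anticipates this reaction. Substituting into P = 268 - Q gives P = 353/2 - (1/2)q_U, so π_U = (353/2 - (1/2)q_U)q_U - 85q_U.
Leader FOC: 183/2 - q_U = 0, so q_U = 183/2.
Then q_H = (183 - 183/2)/2 = 183/4.
Price P = 268 - 549/4 = 523/4.
Umbra's profit: (523/4 - 85)·(183/2) = 4186.1250.

4186.13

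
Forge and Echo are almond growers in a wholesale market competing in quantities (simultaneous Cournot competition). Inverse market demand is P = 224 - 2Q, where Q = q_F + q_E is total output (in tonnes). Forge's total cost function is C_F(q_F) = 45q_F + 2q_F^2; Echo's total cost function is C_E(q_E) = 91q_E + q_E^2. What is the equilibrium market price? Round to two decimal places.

Forge's profit: π_F = (224 - 2Q)q_F - (45q_F + 2q_F²). Setting ∂π_F/∂q_F = 0: 179 - 8q_F - 2(q_E) = 0.
Echo's profit: π_E = (224 - 2Q)q_E - (91q_E + q_E²). Setting ∂π_E/∂q_E = 0: 133 - 6q_E - 2(q_F) = 0.
Best responses: q_F = (179 - 2q_E)/8, q_E = (133 - 2q_F)/6.
Solving the pair: q_F = 202/11, q_E = 353/22.
Total output Q = 757/22, so price P = 224 - 2·(757/22) = 1707/11.

155.18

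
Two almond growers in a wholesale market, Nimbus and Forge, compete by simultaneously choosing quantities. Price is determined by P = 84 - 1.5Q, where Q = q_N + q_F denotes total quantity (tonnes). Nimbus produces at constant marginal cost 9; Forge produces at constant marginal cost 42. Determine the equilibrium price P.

45

Nimbus's profit: π_N = (84 - 1.5Q)q_N - (9q_N). Setting ∂π_N/∂q_N = 0: 75 - 3q_N - (3/2)(q_F) = 0.
Forge's profit: π_F = (84 - 1.5Q)q_F - (42q_F). Setting ∂π_F/∂q_F = 0: 42 - 3q_F - (3/2)(q_N) = 0.
Rearranging gives the reaction functions q_N = (75 - (3/2)q_F)/3 and q_F = (42 - (3/2)q_N)/3.
Solving the pair: q_N = 24, q_F = 2.
Total output Q = 26, so price P = 84 - (3/2)·26 = 45.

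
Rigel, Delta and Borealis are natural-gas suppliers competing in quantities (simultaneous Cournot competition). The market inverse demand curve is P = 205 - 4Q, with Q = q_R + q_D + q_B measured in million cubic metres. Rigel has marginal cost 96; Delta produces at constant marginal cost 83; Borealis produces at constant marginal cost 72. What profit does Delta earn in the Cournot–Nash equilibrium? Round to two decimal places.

Rigel's profit: π_R = (205 - 4Q)q_R - (96q_R). Setting ∂π_R/∂q_R = 0: 109 - 8q_R - 4(q_D + q_B) = 0.
Delta's profit: π_D = (205 - 4Q)q_D - (83q_D). Setting ∂π_D/∂q_D = 0: 122 - 8q_D - 4(q_R + q_B) = 0.
Borealis's profit: π_B = (205 - 4Q)q_B - (72q_B). Setting ∂π_B/∂q_B = 0: 133 - 8q_B - 4(q_R + q_D) = 0.
Summing all 3 equations gives 364 − 16Q = 0, hence Q = 91/4.
Back-substituting: q_R = (109 − 91)/4 = 9/2, q_D = (122 − 91)/4 = 31/4, q_B = (133 − 91)/4 = 21/2.
Price P = 205 - 4·(91/4) = 114.
Delta's profit: (114 - 83)·(31/4) = 961/4.

240.25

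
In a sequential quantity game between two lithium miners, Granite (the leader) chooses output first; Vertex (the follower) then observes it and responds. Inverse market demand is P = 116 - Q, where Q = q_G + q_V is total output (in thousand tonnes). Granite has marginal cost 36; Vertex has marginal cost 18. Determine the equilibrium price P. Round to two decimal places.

Solve by backward induction. Given q_G, the follower Vertex maximises π_V = (116 - q_G - q_V)q_V - 18q_V.
Follower FOC: 98 - q_G - 2q_V = 0, so q_V(q_G) = (98 - q_G)/2.
The leader anticipates this reaction. Substituting into P = 116 - Q gives P = 67 - (1/2)q_G, so π_G = (67 - (1/2)q_G)q_G - 36q_G.
Maximising: ∂π_G/∂q_G = 31 - q_G = 0, giving q_G = 31.
Then q_V = (98 - 31)/2 = 67/2.
Total output Q = 129/2, so price P = 116 - 129/2 = 103/2.

51.50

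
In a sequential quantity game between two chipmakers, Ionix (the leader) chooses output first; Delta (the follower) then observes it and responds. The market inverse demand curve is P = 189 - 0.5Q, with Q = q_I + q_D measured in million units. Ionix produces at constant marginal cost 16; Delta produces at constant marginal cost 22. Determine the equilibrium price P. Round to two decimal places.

The follower Delta best-responds to any q_I: π_D = (189 - 0.5Q)q_D - 22q_D.
Follower FOC: 167 - (1/2)q_I - q_D = 0, so q_D(q_I) = (167 - (1/2)q_I).
The leader anticipates this reaction. Substituting into P = 189 - 0.5Q gives P = 211/2 - (1/4)q_I, so π_I = (211/2 - (1/4)q_I)q_I - 16q_I.
The leader's first-order condition 179/2 - (1/2)q_I = 0 yields q_I = 179.
Then q_D = (167 - (1/2)·179) = 155/2.
Total output Q = 513/2, so price P = 189 - (1/2)·(513/2) = 243/4.

60.75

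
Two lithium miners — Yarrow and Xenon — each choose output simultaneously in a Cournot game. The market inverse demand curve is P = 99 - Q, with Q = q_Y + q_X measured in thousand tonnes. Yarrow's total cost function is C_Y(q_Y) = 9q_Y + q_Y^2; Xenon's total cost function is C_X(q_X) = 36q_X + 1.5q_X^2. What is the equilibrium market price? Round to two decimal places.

Yarrow's profit: π_Y = (99 - Q)q_Y - (9q_Y + q_Y²). Setting ∂π_Y/∂q_Y = 0: 90 - 4q_Y - (q_X) = 0.
Xenon's profit: π_X = (99 - Q)q_X - (36q_X + (3/2)q_X²). Setting ∂π_X/∂q_X = 0: 63 - 5q_X - (q_Y) = 0.
So q_Y = (90 - q_X)/4 and q_X = (63 - q_Y)/5.
Solving the pair: q_Y = 387/19, q_X = 162/19.
Total output Q = 549/19, so price P = 99 - 549/19 = 1332/19.

70.11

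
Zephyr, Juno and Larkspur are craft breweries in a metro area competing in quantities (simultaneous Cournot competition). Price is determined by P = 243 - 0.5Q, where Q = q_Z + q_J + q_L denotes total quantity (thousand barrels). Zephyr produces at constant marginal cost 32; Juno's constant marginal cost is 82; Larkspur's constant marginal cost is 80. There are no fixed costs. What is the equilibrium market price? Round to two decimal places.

Zephyr's profit: π_Z = (243 - 0.5Q)q_Z - (32q_Z). Setting ∂π_Z/∂q_Z = 0: 211 - q_Z - (1/2)(q_J + q_L) = 0.
Juno's profit: π_J = (243 - 0.5Q)q_J - (82q_J). Setting ∂π_J/∂q_J = 0: 161 - q_J - (1/2)(q_Z + q_L) = 0.
Larkspur's profit: π_L = (243 - 0.5Q)q_L - (80q_L). Setting ∂π_L/∂q_L = 0: 163 - q_L - (1/2)(q_Z + q_J) = 0.
Summing all 3 equations gives 535 − 2Q = 0, hence Q = 535/2.
Back-substituting: q_Z = (211 − 535/4)/(1/2) = 309/2, q_J = (161 − 535/4)/(1/2) = 109/2, q_L = (163 − 535/4)/(1/2) = 117/2.
Total output Q = 535/2, so price P = 243 - (1/2)·(535/2) = 437/4.

109.25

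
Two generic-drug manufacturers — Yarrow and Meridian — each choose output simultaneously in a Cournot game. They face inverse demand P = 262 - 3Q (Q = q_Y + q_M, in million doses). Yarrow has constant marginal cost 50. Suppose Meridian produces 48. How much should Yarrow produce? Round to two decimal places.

With the rival's output fixed at 48, Yarrow's profit is π_Y = (262 - 3·48 - 3q_Y)q_Y - (50q_Y) = (118 - 3q_Y)q_Y - (50q_Y).
∂π_Y/∂q_Y = 68 - 6q_Y = 0, so q_Y = 34/3.

11.33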